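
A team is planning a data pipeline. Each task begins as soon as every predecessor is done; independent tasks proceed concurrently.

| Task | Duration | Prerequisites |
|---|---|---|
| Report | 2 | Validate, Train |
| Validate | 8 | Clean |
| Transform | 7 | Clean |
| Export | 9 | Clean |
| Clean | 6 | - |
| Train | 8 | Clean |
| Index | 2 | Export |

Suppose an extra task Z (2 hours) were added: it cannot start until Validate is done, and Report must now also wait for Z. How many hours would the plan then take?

Originally the plan takes 17 hours.
With Z inserted, Report now waits for max(Validate, Train, Z).
New critical path: Clean→Validate→Z→Report = 6+8+2+2 = 18 ⇒ 18 hours.

18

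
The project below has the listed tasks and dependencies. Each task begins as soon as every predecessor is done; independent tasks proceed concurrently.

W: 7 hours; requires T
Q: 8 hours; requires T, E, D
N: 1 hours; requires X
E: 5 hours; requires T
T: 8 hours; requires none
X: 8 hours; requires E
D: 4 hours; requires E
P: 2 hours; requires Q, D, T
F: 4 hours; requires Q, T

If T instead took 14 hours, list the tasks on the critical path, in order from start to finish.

T, E, D, Q, F

Baseline: T→E→D→Q→F = 8+5+4+8+4 = 29 → 29 hours.
Since T is critical, the +6 change carries straight to that chain (now 35 hours).
That remains the longest chain; total 35 hours.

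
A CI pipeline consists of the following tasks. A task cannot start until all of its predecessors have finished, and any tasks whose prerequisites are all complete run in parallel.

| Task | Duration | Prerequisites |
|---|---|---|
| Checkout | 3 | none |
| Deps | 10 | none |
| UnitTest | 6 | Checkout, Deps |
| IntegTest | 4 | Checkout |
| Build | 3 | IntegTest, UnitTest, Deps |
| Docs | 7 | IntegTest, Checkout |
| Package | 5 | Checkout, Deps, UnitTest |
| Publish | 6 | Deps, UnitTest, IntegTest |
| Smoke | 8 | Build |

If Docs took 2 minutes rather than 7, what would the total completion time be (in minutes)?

27

Critical path before the change: Deps→UnitTest→Build→Smoke = 10+6+3+8 = 27 giving 27 minutes.
Docs is off the critical path — its longest chain is 14 minutes, giving 13 of slack.
That remains the longest chain; total 27 minutes.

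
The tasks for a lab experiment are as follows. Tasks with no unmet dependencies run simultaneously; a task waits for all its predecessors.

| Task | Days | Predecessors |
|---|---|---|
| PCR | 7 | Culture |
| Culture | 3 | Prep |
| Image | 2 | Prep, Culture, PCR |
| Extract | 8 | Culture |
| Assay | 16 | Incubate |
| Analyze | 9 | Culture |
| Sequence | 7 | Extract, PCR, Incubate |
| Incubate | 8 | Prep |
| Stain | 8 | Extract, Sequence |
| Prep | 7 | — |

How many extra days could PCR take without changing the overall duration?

1

Prep→Culture→Extract→Sequence→Stain = 7+3+8+7+8 = 33 sets the makespan at 33 days.
The longest chain containing PCR totals 32 days.
Slack of PCR = 11 − 10 = 1 day.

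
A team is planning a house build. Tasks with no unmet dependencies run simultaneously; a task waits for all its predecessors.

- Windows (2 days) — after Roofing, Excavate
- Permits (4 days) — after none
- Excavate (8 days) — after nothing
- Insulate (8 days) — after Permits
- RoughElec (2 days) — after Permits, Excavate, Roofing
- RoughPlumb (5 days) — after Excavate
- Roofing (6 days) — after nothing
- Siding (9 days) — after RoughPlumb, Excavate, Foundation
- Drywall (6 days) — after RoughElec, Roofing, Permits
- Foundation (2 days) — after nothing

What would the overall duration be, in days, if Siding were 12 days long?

Baseline: Excavate→RoughPlumb→Siding = 8+5+9 = 22 → 22 days.
Since Siding is critical, the +3 change carries straight to that chain (now 25 days).
That remains the longest chain; total 25 days.

25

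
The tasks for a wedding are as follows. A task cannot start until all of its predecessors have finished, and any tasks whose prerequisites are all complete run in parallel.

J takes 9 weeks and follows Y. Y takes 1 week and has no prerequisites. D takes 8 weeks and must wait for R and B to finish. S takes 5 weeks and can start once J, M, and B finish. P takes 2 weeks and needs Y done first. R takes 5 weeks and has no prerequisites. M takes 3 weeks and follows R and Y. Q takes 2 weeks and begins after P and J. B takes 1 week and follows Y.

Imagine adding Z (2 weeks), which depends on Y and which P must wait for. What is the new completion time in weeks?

Originally the plan takes 15 weeks.
With Z inserted, P now waits for max(Y, Z).
New critical path: Y→J→S = 1+9+5 = 15 ⇒ 15 weeks.

15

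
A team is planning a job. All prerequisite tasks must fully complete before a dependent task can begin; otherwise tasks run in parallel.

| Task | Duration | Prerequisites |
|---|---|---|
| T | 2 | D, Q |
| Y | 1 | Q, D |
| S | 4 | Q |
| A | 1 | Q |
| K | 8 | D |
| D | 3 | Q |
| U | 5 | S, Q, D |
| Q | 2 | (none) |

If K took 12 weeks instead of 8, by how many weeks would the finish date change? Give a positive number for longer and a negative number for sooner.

The binding path is Q→D→K = 2+3+8 = 13; finish at 13 weeks.
K lies on that path, so at 12 weeks the path becomes 17 weeks.
No other chain overtakes it, so the finish is 17 weeks.
Change in finish: 17 − 13 = +4 weeks.

4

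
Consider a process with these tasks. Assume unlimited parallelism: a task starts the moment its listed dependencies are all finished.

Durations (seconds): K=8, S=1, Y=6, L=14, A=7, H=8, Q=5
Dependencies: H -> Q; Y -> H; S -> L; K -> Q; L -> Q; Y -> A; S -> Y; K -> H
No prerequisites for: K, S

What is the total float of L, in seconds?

1

K→H→Q = 8+8+5 = 21 sets the makespan at 21 seconds.
The longest chain containing L totals 20 seconds.
Float = 21 − 20 = 1.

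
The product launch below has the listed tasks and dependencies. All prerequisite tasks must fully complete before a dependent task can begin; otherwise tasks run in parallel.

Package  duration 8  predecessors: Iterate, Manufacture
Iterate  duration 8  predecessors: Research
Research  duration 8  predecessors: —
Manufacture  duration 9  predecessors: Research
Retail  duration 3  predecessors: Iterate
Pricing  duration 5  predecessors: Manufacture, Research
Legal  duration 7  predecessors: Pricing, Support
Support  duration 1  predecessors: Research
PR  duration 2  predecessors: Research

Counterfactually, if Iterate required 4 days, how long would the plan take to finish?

Actual critical path: Research→Manufacture→Pricing→Legal = 8+9+5+7 = 29 ⇒ 29 days.
The longest path through Iterate is only 24 days, so Iterate has float 5.
The critical path is still Research→Manufacture→Pricing→Legal; finish is now 29 days.

29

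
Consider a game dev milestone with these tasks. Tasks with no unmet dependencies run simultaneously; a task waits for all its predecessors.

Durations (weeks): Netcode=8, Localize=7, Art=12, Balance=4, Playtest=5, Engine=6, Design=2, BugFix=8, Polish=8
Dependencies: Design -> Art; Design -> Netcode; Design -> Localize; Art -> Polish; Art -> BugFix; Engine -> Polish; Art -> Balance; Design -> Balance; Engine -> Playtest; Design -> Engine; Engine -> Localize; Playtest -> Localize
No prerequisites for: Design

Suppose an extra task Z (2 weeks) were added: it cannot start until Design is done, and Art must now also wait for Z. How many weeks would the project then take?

24

Originally the project takes 22 weeks.
With Z inserted, Art now waits for max(Design, Z).
New critical path: Design→Z→Art→Polish = 2+2+12+8 = 24 ⇒ 24 weeks.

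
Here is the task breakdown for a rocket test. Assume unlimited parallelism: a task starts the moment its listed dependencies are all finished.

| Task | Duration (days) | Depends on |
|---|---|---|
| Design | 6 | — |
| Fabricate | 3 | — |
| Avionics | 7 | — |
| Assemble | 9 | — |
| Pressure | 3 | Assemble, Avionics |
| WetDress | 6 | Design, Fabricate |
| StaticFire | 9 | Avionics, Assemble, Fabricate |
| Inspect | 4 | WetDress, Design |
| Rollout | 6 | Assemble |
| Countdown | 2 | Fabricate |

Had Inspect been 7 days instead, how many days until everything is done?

19

As given, the longest chain is Assemble→StaticFire = 9+9 = 18, so the finish is 18 days.
Inspect is off the critical path — its longest chain is 16 days, giving 2 of slack.
The binding chain switches to Design→WetDress→Inspect = 6+6+7 = 19; finish 19 days.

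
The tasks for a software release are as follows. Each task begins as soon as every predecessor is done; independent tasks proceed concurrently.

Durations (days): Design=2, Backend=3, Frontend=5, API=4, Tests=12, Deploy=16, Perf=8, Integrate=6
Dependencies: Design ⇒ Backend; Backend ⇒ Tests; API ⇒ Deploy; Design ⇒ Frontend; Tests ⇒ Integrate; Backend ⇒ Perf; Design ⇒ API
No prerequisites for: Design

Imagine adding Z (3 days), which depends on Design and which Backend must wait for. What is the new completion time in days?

Originally the plan takes 23 days.
With Z inserted, Backend now waits for max(Design, Z).
New critical path: Design→Z→Backend→Tests→Integrate = 2+3+3+12+6 = 26 ⇒ 26 days.

26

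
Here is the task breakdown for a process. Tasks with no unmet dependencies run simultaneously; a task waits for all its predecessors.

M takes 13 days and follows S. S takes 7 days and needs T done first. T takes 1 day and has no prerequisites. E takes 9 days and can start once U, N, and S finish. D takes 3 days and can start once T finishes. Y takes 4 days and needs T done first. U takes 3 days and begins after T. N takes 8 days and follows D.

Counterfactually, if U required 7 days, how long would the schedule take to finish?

Critical path before the change: T→D→N→E = 1+3+8+9 = 21 giving 21 days.
U has 8 days of float (longest path through it is 13).
The critical path is still T→D→N→E; finish is now 21 days.

21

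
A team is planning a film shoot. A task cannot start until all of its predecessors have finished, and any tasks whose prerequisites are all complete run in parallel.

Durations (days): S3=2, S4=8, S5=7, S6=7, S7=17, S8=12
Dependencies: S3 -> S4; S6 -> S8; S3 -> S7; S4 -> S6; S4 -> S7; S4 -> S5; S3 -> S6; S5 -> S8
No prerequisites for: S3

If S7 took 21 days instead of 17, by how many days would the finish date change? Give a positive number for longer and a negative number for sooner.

2

Baseline: S3→S4→S5→S8 = 2+8+7+12 = 29 → 29 days.
The longest path through S7 is only 27 days, so S7 has float 2.
The binding chain switches to S3→S4→S7 = 2+8+21 = 31; finish 31 days.
Change in finish: 31 − 29 = +2 days.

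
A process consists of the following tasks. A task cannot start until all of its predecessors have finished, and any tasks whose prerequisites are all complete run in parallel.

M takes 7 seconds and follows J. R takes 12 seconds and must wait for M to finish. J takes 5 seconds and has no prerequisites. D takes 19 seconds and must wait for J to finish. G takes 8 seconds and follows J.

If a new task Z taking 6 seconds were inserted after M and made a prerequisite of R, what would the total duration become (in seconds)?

Originally the job takes 24 seconds.
With Z inserted, R now waits for max(M, Z).
New critical path: J→M→Z→R = 5+7+6+12 = 30 ⇒ 30 seconds.

30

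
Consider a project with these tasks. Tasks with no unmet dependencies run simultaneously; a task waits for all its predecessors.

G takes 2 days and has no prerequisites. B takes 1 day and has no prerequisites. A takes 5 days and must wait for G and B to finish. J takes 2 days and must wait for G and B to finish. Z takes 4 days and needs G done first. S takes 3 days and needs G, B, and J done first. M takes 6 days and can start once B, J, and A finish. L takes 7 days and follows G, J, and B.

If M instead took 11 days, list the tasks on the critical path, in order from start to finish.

G, A, M

As given, the longest chain is G→A→M = 2+5+6 = 13, so the finish is 13 days.
M lies on that path, so at 11 days the path becomes 18 days.
No other chain overtakes it, so the finish is 18 days.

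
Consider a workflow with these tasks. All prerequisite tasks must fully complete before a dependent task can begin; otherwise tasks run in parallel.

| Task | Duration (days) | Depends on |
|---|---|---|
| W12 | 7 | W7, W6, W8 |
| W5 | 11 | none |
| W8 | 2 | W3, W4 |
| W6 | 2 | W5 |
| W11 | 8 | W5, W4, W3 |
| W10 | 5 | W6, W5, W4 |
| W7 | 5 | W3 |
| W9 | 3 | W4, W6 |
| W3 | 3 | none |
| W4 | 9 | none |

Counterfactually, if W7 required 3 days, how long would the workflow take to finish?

20

Actual critical path: W5→W6→W12 = 11+2+7 = 20 ⇒ 20 days.
W7 has 5 days of float (longest path through it is 15).
No other chain overtakes it, so the finish is 20 days.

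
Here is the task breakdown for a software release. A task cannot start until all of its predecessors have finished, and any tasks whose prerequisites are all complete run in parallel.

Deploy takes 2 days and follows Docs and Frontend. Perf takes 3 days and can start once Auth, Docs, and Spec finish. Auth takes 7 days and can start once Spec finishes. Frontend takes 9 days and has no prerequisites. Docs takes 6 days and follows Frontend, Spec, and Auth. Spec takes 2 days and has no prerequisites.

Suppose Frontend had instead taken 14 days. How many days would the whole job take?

Actual critical path: Frontend→Docs→Perf = 9+6+3 = 18 ⇒ 18 days.
Since Frontend is critical, the +5 change carries straight to that chain (now 23 days).
The critical path is still Frontend→Docs→Perf; finish is now 23 days.

23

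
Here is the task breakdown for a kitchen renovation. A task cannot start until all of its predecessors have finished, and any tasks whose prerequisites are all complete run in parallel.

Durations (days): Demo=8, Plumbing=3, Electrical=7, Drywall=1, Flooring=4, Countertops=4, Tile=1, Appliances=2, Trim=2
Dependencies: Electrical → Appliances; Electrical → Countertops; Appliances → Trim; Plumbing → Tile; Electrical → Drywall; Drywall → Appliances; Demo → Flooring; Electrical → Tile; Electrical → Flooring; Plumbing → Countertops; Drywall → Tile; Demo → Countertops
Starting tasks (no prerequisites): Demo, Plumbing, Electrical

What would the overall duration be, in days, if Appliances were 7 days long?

Baseline: Electrical→Drywall→Appliances→Trim = 7+1+2+2 = 12 → 12 days.
Since Appliances is critical, the +5 change carries straight to that chain (now 17 days).
The critical path is still Electrical→Drywall→Appliances→Trim; finish is now 17 days.

17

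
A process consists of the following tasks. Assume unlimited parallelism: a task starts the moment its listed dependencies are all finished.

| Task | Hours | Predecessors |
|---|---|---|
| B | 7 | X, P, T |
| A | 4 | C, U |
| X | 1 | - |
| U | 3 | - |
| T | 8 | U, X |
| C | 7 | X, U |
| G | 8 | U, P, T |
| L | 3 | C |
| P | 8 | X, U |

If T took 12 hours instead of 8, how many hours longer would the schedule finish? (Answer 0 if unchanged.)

4

Critical path before the change: U→T→G = 3+8+8 = 19 giving 19 hours.
T lies on that path, so at 12 hours the path becomes 23 hours.
The critical path is still U→T→G; finish is now 23 hours.
Change in finish: 23 − 19 = +4 hours.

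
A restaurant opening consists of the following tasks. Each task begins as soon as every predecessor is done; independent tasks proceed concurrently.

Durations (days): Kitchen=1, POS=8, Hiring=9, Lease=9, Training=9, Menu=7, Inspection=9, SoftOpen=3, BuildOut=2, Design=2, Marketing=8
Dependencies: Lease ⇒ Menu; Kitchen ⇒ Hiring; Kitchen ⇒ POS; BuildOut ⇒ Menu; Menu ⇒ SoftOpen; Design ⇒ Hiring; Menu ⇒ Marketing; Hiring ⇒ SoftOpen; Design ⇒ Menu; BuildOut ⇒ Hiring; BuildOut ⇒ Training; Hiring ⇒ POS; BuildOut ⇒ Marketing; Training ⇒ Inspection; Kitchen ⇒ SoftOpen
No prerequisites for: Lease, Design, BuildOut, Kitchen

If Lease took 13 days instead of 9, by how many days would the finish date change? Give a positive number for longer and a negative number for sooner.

4

The binding path is Lease→Menu→Marketing = 9+7+8 = 24; finish at 24 days.
Since Lease is critical, the +4 change carries straight to that chain (now 28 days).
That remains the longest chain; total 28 days.
Change in finish: 28 − 24 = +4 days.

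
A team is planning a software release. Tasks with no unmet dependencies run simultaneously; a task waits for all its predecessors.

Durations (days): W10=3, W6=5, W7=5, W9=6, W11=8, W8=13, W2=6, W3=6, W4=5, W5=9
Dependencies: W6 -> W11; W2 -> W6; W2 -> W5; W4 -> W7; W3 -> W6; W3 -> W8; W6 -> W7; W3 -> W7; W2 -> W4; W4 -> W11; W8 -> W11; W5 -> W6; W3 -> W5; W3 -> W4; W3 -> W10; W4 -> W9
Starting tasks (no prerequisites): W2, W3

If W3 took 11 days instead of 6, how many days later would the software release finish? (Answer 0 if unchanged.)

Baseline: W3→W5→W6→W11 = 6+9+5+8 = 28 → 28 days.
W3 lies on that path, so at 11 days the path becomes 33 days.
No other chain overtakes it, so the finish is 33 days.
Change in finish: 33 − 28 = +5 days.

5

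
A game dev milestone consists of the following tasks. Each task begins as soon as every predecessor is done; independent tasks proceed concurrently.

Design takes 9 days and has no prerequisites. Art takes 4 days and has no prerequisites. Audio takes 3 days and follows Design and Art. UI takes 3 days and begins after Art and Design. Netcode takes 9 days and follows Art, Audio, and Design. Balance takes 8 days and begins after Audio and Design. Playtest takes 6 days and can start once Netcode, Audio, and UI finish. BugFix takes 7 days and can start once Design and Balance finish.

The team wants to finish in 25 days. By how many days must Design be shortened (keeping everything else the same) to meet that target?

2

Current finish: 27 days; target: 25.
Design is on every critical path, so each day cut from Design cuts the finish by one (this holds down to a finish of 22).
Need 27 − 25 = 2 days off Design → Design becomes 7 days, finish becomes 25.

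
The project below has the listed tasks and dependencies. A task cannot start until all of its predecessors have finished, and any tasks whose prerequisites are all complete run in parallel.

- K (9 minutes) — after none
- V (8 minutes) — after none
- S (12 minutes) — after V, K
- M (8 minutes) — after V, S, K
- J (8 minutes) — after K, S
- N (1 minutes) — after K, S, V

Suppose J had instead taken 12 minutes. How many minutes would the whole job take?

33

The binding path is K→S→J = 9+12+8 = 29; finish at 29 minutes.
J is on the critical path; changing it to 12 makes that path 33 minutes.
The critical path is still K→S→J; finish is now 33 minutes.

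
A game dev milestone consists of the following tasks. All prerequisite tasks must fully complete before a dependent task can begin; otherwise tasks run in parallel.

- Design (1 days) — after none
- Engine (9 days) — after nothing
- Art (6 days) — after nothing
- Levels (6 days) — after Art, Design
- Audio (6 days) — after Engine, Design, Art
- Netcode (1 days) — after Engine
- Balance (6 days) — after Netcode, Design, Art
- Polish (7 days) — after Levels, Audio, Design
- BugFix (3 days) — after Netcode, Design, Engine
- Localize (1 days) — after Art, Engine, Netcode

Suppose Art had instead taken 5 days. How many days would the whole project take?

As given, the longest chain is Engine→Audio→Polish = 9+6+7 = 22, so the finish is 22 days.
Art has 3 days of float (longest path through it is 19).
The critical path is still Engine→Audio→Polish; finish is now 22 days.

22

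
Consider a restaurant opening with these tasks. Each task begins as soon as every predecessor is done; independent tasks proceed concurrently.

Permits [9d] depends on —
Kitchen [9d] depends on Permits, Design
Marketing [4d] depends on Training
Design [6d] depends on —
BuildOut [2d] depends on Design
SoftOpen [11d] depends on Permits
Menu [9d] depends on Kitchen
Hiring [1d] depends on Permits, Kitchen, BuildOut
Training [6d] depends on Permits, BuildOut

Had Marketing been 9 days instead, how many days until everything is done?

Critical path before the change: Permits→Kitchen→Menu = 9+9+9 = 27 giving 27 days.
Marketing has 8 days of float (longest path through it is 19).
The critical path is still Permits→Kitchen→Menu; finish is now 27 days.

27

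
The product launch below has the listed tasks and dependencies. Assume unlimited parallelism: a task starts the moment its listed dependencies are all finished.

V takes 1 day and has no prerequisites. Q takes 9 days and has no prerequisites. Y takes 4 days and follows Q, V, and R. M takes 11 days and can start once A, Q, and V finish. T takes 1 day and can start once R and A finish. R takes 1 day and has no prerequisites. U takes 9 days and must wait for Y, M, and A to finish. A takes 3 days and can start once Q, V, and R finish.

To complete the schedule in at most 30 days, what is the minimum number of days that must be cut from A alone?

Current finish: 32 days; target: 30.
A is on every critical path, so each day cut from A cuts the finish by one (this holds down to a finish of 30).
Need 32 − 30 = 2 days off A → A becomes 1 day, finish becomes 30.

2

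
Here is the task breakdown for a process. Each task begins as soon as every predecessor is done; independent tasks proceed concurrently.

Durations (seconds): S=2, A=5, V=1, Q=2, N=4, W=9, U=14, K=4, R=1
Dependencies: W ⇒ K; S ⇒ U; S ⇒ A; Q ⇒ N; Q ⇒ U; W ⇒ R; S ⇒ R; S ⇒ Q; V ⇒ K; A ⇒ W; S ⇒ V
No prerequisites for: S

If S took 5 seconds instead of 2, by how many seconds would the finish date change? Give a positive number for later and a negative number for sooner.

Actual critical path: S→A→W→K = 2+5+9+4 = 20 ⇒ 20 seconds.
S is on the critical path; changing it to 5 makes that path 23 seconds.
No other chain overtakes it, so the finish is 23 seconds.
Change in finish: 23 − 20 = +3 seconds.

3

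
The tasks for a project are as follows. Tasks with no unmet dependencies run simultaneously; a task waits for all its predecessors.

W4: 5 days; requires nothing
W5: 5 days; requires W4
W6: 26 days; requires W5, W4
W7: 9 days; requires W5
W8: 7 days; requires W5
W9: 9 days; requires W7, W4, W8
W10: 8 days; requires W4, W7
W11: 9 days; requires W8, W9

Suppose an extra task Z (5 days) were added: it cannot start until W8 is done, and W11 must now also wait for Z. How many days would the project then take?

Originally the project takes 37 days.
With Z inserted, W11 now waits for max(W8, W9, Z).
New critical path: W4→W5→W7→W9→W11 = 5+5+9+9+9 = 37 ⇒ 37 days.

37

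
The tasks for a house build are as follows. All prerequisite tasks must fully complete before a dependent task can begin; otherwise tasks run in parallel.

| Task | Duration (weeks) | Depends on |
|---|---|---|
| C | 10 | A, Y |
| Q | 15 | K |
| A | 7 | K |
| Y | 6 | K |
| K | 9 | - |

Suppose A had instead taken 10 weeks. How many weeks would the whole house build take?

29

As given, the longest chain is K→A→C = 9+7+10 = 26, so the finish is 26 weeks.
A is on the critical path; changing it to 10 makes that path 29 weeks.
That remains the longest chain; total 29 weeks.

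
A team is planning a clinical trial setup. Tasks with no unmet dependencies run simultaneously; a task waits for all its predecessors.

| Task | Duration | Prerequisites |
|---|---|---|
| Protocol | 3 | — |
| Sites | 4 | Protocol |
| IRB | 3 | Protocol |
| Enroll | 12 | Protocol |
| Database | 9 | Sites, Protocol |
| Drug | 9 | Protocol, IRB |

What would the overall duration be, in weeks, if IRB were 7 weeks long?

As given, the longest chain is Protocol→Sites→Database = 3+4+9 = 16, so the finish is 16 weeks.
IRB has 1 week of float (longest path through it is 15).
New critical path: Protocol→IRB→Drug = 3+7+9 = 19 ⇒ 19 weeks.

19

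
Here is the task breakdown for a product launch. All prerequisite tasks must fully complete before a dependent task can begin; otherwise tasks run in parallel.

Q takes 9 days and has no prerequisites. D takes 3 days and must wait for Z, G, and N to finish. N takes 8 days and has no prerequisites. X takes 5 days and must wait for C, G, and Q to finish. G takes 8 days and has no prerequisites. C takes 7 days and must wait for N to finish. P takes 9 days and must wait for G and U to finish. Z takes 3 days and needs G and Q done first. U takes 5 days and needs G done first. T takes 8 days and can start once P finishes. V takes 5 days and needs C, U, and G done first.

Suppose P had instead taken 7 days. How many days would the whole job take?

Actual critical path: G→U→P→T = 8+5+9+8 = 30 ⇒ 30 days.
P is on the critical path; changing it to 7 makes that path 28 days.
The critical path is still G→U→P→T; finish is now 28 days.

28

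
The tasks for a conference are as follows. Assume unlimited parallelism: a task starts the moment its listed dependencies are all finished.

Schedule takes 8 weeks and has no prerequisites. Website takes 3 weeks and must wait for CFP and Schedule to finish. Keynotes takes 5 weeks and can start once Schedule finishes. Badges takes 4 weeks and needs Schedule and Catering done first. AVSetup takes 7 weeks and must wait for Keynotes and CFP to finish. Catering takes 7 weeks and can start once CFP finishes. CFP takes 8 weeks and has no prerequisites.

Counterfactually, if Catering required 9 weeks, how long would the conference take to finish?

Critical path before the change: Schedule→Keynotes→AVSetup = 8+5+7 = 20 giving 20 weeks.
Catering is off the critical path — its longest chain is 19 weeks, giving 1 of slack.
The binding chain switches to CFP→Catering→Badges = 8+9+4 = 21; finish 21 weeks.

21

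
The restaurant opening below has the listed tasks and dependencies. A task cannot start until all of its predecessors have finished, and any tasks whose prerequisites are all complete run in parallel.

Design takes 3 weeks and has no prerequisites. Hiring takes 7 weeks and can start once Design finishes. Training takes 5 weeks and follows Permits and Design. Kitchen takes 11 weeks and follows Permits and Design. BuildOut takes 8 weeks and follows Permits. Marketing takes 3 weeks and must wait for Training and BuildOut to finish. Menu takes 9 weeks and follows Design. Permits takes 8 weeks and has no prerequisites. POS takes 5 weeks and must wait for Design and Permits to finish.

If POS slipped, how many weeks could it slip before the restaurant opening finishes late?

6

Permits→BuildOut→Marketing = 8+8+3 = 19 sets the makespan at 19 weeks.
The longest chain containing POS totals 13 weeks.
Float = 19 − 13 = 6.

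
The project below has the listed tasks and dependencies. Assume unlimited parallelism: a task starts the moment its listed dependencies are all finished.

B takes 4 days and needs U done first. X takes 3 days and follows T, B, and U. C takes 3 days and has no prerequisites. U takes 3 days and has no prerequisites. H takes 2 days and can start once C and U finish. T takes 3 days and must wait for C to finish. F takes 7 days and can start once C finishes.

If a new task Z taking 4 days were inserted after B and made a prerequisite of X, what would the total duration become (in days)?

Originally the project takes 10 days.
With Z inserted, X now waits for max(T, B, U, Z).
New critical path: U→B→Z→X = 3+4+4+3 = 14 ⇒ 14 days.

14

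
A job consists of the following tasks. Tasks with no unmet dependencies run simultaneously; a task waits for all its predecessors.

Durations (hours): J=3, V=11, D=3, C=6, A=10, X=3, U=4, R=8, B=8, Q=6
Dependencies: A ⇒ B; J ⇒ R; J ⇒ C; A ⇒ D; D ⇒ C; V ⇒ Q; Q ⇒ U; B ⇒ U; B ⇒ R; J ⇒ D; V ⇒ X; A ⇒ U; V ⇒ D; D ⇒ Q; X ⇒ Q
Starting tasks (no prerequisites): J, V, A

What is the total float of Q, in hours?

2

A→B→R = 10+8+8 = 26 sets the makespan at 26 hours.
Longest path through Q: 24 hours (earliest finish 20, latest finish 22).
Float = 26 − 24 = 2.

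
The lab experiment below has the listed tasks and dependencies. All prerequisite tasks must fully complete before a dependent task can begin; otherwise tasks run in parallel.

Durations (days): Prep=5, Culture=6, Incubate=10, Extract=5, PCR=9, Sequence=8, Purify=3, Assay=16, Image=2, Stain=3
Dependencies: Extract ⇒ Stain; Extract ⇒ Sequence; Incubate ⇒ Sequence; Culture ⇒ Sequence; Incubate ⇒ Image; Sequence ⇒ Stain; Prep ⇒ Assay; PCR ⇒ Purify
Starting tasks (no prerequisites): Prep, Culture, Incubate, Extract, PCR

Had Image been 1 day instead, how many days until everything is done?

The binding path is Prep→Assay = 5+16 = 21; finish at 21 days.
Image is off the critical path — its longest chain is 12 days, giving 9 of slack.
That remains the longest chain; total 21 days.

21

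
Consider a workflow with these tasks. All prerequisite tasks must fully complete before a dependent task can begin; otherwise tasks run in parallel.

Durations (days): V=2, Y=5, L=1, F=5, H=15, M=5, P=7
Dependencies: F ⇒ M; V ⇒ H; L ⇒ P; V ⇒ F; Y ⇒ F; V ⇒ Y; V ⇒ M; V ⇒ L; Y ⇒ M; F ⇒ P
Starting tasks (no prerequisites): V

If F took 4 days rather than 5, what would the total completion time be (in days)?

18

Actual critical path: V→Y→F→P = 2+5+5+7 = 19 ⇒ 19 days.
Since F is critical, the -1 change carries straight to that chain (now 18 days).
No other chain overtakes it, so the finish is 18 days.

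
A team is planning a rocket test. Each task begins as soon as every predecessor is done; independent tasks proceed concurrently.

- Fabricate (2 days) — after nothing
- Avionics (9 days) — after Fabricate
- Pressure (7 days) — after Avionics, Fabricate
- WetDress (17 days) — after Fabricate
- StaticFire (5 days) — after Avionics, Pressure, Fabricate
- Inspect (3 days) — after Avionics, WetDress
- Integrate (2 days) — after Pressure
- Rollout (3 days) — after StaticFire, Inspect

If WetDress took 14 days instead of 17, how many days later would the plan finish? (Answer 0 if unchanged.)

Critical path before the change: Fabricate→Avionics→Pressure→StaticFire→Rollout = 2+9+7+5+3 = 26 giving 26 days.
WetDress has 1 day of float (longest path through it is 25).
No other chain overtakes it, so the finish is 26 days.
Change in finish: 26 − 26 = +0 days.

0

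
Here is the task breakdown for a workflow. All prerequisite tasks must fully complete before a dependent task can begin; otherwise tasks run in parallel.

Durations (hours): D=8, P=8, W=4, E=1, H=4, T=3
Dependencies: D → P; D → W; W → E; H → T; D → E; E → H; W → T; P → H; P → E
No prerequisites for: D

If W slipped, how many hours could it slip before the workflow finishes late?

4

D→P→E→H→T = 8+8+1+4+3 = 24 sets the makespan at 24 hours.
W finishes as early as 12 and must finish by 16.
Float = 24 − 20 = 4.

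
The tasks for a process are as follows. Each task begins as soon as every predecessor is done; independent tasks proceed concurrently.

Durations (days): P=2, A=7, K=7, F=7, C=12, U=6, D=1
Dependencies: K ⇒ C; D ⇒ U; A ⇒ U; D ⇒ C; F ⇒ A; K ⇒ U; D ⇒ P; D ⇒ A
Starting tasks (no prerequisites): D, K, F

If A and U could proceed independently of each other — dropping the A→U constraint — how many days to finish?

19

Original critical path: F→A→U = 7+7+6 = 20 ⇒ 20 days.
Without A→U, U's earliest start moves from 14 to 7.
New critical path: K→C = 7+12 = 19 ⇒ 19 days.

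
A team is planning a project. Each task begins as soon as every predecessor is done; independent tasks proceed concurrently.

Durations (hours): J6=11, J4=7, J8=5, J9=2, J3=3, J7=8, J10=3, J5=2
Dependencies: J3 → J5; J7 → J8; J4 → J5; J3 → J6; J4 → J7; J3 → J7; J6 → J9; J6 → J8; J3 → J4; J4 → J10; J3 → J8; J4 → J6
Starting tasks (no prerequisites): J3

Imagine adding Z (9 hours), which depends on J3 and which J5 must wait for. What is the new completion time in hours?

26

Originally the project takes 26 hours.
With Z inserted, J5 now waits for max(J4, J3, Z).
New critical path: J3→J4→J6→J8 = 3+7+11+5 = 26 ⇒ 26 hours.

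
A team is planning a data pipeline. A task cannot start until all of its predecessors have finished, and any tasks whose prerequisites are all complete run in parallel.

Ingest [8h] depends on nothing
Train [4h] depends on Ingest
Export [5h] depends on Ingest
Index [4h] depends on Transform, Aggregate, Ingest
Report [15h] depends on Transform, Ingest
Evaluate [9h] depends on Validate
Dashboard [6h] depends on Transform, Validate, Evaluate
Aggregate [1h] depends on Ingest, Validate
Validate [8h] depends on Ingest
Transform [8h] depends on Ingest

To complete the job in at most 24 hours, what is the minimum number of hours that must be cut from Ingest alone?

7

Current finish: 31 hours; target: 24.
Ingest is on every critical path, so each hour cut from Ingest cuts the finish by one (this holds down to a finish of 24).
Need 31 − 24 = 7 hours off Ingest → Ingest becomes 1 hour, finish becomes 24.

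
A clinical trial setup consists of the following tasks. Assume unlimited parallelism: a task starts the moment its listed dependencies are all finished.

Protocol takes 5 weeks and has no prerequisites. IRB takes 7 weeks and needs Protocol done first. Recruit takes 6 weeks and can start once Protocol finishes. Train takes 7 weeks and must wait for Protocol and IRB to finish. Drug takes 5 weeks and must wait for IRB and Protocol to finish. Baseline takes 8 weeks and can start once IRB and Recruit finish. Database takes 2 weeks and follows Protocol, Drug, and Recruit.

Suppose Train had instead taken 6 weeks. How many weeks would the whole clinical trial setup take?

As given, the longest chain is Protocol→IRB→Baseline = 5+7+8 = 20, so the finish is 20 weeks.
Train has 1 week of float (longest path through it is 19).
No other chain overtakes it, so the finish is 20 weeks.

20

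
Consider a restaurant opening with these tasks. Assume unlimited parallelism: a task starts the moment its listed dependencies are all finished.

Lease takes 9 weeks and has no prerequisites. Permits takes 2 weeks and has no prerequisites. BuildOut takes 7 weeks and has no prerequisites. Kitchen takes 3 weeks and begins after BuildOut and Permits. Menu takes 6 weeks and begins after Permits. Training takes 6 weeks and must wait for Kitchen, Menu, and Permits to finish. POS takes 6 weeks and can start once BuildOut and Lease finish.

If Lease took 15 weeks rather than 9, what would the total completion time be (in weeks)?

21

Baseline: BuildOut→Kitchen→Training = 7+3+6 = 16 → 16 weeks.
Lease has 1 week of float (longest path through it is 15).
Now Lease→POS = 15+6 = 21 is longest, so the finish becomes 21 weeks.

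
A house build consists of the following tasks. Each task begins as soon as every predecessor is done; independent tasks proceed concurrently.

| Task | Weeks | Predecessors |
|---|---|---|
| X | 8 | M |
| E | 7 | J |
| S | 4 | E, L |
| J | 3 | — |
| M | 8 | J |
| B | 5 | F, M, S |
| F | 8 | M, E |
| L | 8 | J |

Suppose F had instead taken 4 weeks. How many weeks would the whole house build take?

Baseline: J→M→F→B = 3+8+8+5 = 24 → 24 weeks.
F lies on that path, so at 4 weeks the path becomes 20 weeks.
Now J→L→S→B = 3+8+4+5 = 20 is longest, so the finish becomes 20 weeks.

20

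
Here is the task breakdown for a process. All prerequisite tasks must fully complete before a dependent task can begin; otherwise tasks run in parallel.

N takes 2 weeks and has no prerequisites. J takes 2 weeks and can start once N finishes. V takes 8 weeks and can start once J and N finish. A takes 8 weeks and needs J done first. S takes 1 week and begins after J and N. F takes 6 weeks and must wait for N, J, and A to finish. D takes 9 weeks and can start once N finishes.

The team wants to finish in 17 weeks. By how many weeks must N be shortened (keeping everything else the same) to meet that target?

1

Current finish: 18 weeks; target: 17.
N is on every critical path, so each week cut from N cuts the finish by one (this holds down to a finish of 17).
Need 18 − 17 = 1 week off N → N becomes 1 week, finish becomes 17.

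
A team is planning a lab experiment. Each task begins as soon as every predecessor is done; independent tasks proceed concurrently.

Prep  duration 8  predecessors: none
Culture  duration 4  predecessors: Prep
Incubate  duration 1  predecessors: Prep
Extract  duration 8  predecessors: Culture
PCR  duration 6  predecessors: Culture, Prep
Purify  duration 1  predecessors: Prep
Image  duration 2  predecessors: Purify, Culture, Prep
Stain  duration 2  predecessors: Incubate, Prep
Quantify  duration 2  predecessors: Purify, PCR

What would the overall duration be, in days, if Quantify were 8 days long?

Critical path before the change: Prep→Culture→PCR→Quantify = 8+4+6+2 = 20 giving 20 days.
Quantify lies on that path, so at 8 days the path becomes 26 days.
No other chain overtakes it, so the finish is 26 days.

26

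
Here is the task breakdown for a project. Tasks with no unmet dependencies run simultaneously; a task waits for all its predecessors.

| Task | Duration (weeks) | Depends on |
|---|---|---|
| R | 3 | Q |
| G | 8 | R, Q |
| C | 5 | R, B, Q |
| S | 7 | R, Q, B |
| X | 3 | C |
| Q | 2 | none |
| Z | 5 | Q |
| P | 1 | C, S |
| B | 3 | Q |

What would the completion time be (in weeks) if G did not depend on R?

Original critical path: Q→B→C→X = 2+3+5+3 = 13 ⇒ 13 weeks.
Without R→G, G's earliest start moves from 5 to 2.
The longest chain is now Q→B→C→X = 2+3+5+3 = 13, so the project takes 13 weeks.

13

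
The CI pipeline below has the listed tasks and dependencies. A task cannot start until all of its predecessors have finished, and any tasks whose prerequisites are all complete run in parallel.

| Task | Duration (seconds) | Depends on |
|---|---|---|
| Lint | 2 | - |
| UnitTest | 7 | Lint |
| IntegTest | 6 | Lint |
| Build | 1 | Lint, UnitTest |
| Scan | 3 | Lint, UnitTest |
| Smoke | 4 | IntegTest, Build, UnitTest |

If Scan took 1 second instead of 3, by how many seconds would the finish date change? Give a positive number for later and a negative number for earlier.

Actual critical path: Lint→UnitTest→Build→Smoke = 2+7+1+4 = 14 ⇒ 14 seconds.
Scan has 2 seconds of float (longest path through it is 12).
The critical path is still Lint→UnitTest→Build→Smoke; finish is now 14 seconds.
Change in finish: 14 − 14 = +0 seconds.

0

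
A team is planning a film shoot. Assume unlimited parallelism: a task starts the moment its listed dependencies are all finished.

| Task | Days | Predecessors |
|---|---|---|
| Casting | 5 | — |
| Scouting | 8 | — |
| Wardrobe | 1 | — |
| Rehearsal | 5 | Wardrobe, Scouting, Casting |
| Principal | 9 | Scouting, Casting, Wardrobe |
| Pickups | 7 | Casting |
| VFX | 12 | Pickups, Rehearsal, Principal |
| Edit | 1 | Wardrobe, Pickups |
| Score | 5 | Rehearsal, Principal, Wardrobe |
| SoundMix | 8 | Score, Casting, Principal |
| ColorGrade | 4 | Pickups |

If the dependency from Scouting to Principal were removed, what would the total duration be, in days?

27

With the dependency in place, Scouting→Principal→Score→SoundMix = 8+9+5+8 = 30 sets the finish at 30 days.
Without Scouting→Principal, Principal's earliest start moves from 8 to 5.
The longest chain is now Casting→Principal→Score→SoundMix = 5+9+5+8 = 27, so the film shoot takes 27 days.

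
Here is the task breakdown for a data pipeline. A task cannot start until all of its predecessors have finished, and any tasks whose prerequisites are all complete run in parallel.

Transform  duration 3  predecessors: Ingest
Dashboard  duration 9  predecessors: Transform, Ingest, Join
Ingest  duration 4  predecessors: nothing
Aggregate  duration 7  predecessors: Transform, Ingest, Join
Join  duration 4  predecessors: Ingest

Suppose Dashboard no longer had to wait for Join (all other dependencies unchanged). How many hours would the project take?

Original critical path: Ingest→Join→Dashboard = 4+4+9 = 17 ⇒ 17 hours.
Without Join→Dashboard, Dashboard's earliest start moves from 8 to 7.
The longest chain is now Ingest→Transform→Dashboard = 4+3+9 = 16, so the project takes 16 hours.

16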